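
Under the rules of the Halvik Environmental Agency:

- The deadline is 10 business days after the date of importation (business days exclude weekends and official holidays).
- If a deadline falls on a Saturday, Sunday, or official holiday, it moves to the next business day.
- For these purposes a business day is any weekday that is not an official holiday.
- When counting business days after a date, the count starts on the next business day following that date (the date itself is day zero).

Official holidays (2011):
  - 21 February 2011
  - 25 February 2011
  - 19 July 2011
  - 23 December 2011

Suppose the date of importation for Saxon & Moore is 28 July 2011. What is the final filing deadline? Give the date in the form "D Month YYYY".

10 business days after 28 July 2011, excluding weekends and holidays, is 11 August 2011.
11 August 2011 falls on a Thursday, which is a business day, so no adjustment is needed.
Final deadline: 11 August 2011.

11 August 2011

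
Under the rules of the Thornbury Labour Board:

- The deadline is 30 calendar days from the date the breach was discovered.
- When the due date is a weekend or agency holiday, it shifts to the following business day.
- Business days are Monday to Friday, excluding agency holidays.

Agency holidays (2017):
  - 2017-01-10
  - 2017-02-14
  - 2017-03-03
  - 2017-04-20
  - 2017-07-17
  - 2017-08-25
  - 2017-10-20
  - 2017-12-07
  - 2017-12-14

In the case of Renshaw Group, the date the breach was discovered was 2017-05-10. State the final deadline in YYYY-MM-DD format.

From 2017-05-10, 30 calendar days later is 2017-06-09.
Since 2017-06-09 is a Friday and not a holiday, the date is unchanged.
So the filing is due 2017-06-09.

2017-06-09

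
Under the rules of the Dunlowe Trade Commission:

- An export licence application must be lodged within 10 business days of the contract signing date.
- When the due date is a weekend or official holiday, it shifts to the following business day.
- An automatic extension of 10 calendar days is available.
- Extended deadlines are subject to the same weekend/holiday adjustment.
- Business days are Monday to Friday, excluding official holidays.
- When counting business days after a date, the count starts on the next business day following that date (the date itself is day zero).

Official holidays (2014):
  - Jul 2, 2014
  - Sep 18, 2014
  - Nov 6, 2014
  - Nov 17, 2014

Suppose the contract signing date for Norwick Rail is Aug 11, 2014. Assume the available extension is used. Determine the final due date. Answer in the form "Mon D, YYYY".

10 business days after Aug 11, 2014, excluding weekends and holidays, is Aug 25, 2014.
Since Aug 25, 2014 is a Monday and not a holiday, the date is unchanged.
The 10-calendar-day extension moves the deadline from Aug 25, 2014 to Sep 4, 2014.
Sep 4, 2014 falls on a Thursday, which is a business day, so no adjustment is needed.
Final deadline: Sep 4, 2014.

Sep 4, 2014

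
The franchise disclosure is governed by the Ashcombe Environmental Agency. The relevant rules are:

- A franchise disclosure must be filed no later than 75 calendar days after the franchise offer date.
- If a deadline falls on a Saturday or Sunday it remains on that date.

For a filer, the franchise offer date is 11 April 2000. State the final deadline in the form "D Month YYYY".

25 June 2000

Trigger date 11 April 2000 + 75 calendar days = 25 June 2000.
No adjustment is made for weekends or holidays, so 25 June 2000 stands.
Deadline: 25 June 2000.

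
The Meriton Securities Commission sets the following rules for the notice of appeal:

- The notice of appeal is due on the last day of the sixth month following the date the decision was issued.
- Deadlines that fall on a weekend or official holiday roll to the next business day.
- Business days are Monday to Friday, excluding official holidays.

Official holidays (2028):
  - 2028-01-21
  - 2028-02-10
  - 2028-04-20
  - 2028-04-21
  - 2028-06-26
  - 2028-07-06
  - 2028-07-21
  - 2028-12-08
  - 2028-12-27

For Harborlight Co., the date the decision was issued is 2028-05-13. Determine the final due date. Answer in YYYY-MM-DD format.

The sixth month after 2028-05-13 is November 2028, whose last day is 2028-11-30.
2028-11-30 falls on a Thursday, which is a business day, so no adjustment is needed.
So the filing is due 2028-11-30.

2028-11-30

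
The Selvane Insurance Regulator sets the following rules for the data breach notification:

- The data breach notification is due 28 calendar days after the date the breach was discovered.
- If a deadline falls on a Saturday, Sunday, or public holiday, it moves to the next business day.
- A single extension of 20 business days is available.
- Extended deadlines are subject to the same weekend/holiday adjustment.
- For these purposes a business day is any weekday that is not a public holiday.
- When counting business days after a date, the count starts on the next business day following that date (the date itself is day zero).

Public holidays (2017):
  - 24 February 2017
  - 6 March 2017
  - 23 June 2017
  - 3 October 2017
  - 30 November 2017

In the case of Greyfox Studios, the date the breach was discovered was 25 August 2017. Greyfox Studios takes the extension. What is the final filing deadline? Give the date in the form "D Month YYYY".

23 October 2017

Adding 28 calendar days to 25 August 2017 gives 22 September 2017.
22 September 2017 falls on a Friday, which is a business day, so no adjustment is needed.
The 20-business-day extension runs from 22 September 2017 to 23 October 2017.
23 October 2017 (Monday) is already a business day.
So the filing is due 23 October 2017.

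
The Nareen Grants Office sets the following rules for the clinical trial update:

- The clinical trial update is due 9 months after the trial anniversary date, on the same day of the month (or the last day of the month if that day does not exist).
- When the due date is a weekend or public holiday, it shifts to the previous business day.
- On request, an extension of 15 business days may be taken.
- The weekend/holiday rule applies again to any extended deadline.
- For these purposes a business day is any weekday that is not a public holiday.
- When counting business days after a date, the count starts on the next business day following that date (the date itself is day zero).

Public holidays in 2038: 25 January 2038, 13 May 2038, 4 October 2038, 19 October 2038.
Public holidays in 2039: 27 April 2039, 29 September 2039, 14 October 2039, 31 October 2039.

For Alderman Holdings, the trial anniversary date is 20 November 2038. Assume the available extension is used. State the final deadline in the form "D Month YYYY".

9 months from 20 November 2038 is 20 August 2039.
20 August 2039 is a Saturday, so it moves to the preceding business day, 19 August 2039 (Friday).
Applying the 15-business-day extension: 15 business days after 19 August 2039 is 9 September 2039.
Since 9 September 2039 is a Friday and not a holiday, the date is unchanged.
So the filing is due 9 September 2039.

9 September 2039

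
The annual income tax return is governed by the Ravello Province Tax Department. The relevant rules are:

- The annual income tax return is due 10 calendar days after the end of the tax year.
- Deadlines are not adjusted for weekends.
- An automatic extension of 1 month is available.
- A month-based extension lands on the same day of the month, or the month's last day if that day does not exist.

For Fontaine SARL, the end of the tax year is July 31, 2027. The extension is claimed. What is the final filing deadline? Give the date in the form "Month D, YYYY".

Adding 10 calendar days to July 31, 2027 gives August 10, 2027.
August 10, 2027 is a Tuesday; no weekend or holiday adjustment applies.
Add 1 month to August 10, 2027: September 10, 2027.
No adjustment is made for weekends or holidays, so September 10, 2027 stands.
The final due date is September 10, 2027.

September 10, 2027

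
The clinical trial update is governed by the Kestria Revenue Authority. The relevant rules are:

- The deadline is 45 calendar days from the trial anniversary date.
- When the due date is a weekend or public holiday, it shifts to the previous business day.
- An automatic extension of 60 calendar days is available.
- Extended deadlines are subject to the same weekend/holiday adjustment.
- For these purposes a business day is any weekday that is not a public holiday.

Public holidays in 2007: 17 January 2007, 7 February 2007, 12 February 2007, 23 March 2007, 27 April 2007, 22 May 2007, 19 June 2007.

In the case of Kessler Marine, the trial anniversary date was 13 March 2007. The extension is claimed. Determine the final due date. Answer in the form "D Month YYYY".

Adding 45 calendar days to 13 March 2007 gives 27 April 2007.
27 April 2007 falls on a listed holiday. Rolling to the preceding business day gives 26 April 2007, a Thursday.
Add the 60 calendar-day extension to 26 April 2007: 25 June 2007.
25 June 2007 falls on a Monday, which is a business day, so no adjustment is needed.
Final deadline: 25 June 2007.

25 June 2007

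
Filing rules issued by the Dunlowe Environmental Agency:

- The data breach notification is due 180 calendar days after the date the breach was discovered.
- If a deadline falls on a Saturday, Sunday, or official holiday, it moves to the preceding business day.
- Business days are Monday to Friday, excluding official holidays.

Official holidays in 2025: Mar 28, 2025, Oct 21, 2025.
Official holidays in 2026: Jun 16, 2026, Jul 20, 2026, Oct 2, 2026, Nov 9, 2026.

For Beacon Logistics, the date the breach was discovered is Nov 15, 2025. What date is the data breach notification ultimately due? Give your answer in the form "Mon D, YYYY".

180 calendar days after Nov 15, 2025 is May 14, 2026.
May 14, 2026 is a Thursday and not a listed holiday, so it stands.
The final due date is May 14, 2026.

May 14, 2026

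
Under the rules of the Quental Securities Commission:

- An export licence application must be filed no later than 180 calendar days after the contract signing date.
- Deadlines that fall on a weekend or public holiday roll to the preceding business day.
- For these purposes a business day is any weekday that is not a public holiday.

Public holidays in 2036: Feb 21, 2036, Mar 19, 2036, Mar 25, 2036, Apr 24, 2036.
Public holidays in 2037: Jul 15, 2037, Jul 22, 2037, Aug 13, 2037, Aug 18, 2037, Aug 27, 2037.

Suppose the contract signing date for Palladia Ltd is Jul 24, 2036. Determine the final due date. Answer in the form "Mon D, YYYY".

From Jul 24, 2036, 180 calendar days later is Jan 20, 2037.
Jan 20, 2037 (Tuesday) is already a business day.
The final due date is Jan 20, 2037.

Jan 20, 2037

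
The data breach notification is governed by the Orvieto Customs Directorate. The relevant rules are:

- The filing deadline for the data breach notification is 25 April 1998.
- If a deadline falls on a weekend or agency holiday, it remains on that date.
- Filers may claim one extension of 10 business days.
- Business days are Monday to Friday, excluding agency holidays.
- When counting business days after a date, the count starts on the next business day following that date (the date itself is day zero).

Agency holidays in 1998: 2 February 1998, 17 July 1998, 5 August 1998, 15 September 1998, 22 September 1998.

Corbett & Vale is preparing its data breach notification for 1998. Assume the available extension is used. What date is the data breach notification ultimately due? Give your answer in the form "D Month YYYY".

Start from the fixed due date, 25 April 1998.
25 April 1998 falls on a Saturday. The rules make no weekend/holiday allowance, so it remains 25 April 1998.
Counting 10 further business days from 25 April 1998 reaches 8 May 1998.
8 May 1998 falls on a Friday. The rules make no weekend/holiday allowance, so it remains 8 May 1998.
The final due date is 8 May 1998.

8 May 1998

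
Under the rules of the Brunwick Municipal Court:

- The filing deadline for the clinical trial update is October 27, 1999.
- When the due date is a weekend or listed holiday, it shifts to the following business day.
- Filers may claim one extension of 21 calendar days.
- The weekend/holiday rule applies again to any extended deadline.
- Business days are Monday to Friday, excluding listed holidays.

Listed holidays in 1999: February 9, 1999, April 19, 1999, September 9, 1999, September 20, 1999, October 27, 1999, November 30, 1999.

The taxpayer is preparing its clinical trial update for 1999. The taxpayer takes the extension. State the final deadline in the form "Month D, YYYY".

The statutory due date is October 27, 1999.
Because October 27, 1999 is a listed holiday, the deadline becomes October 28, 1999 (Thursday).
Applying the 21-calendar-day extension: October 28, 1999 + 21 days = November 18, 1999.
November 18, 1999 falls on a Thursday, which is a business day, so no adjustment is needed.
Final deadline: November 18, 1999.

November 18, 1999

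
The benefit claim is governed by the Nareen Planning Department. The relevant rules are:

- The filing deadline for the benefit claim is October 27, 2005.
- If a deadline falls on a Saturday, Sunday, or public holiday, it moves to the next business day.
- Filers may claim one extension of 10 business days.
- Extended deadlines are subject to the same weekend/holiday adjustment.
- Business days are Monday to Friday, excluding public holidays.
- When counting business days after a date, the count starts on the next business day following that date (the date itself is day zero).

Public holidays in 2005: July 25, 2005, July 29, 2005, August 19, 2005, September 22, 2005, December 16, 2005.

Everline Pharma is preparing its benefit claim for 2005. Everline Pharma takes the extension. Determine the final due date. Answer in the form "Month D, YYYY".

November 10, 2005

The statutory due date is October 27, 2005.
October 27, 2005 is a Thursday and not a listed holiday, so it stands.
Counting 10 further business days from October 27, 2005 reaches November 10, 2005.
November 10, 2005 is a Thursday and not a listed holiday, so it stands.
The final due date is November 10, 2005.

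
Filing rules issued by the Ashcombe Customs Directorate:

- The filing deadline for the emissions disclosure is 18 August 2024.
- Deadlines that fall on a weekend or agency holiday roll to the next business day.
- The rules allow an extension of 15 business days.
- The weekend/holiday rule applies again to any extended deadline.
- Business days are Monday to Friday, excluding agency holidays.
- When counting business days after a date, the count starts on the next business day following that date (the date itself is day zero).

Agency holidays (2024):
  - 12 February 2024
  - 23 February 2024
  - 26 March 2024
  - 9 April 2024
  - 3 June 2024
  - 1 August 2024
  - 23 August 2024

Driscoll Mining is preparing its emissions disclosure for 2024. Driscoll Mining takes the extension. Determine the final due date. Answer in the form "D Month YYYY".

The statutory due date is 18 August 2024.
18 August 2024 is a Sunday, so it moves to the next business day, 19 August 2024 (Monday).
Counting 15 further business days from 19 August 2024 reaches 10 September 2024.
Since 10 September 2024 is a Tuesday and not a holiday, the date is unchanged.
The final due date is 10 September 2024.

10 September 2024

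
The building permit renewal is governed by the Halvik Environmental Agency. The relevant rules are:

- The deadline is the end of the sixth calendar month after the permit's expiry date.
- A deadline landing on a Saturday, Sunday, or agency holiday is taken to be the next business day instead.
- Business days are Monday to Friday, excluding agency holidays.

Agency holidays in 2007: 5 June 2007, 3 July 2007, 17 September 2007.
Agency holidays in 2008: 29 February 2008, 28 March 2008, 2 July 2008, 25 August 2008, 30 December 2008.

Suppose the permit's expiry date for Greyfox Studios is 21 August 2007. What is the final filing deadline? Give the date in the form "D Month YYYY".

6 months after 21 August 2007 falls in February 2008; the last day of that month is 29 February 2008.
29 February 2008 is a listed holiday; the next business day is 3 March 2008 (Monday).
Deadline: 3 March 2008.

3 March 2008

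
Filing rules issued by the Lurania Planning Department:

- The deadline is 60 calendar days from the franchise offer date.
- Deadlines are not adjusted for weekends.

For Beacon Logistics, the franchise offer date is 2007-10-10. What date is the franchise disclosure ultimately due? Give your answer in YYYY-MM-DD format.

2007-12-09

Trigger date 2007-10-10 + 60 calendar days = 2007-12-09.
2007-12-09 is a Sunday; no weekend or holiday adjustment applies.
Final deadline: 2007-12-09.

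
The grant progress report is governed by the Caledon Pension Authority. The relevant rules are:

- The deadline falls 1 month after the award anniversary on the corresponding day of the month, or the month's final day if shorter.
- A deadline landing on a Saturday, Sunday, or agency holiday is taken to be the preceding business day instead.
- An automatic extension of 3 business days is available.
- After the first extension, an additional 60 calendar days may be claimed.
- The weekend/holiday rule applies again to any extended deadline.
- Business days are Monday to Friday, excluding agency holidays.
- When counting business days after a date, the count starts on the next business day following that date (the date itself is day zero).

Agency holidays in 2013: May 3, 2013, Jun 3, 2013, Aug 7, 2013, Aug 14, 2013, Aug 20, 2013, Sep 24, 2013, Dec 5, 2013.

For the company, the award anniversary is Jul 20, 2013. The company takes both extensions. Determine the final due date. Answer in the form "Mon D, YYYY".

Oct 22, 2013

Moving 1 month forward from Jul 20, 2013 on the corresponding day gives Aug 20, 2013.
Because Aug 20, 2013 is a listed holiday, the deadline becomes Aug 19, 2013 (Monday).
Counting 3 further business days from Aug 19, 2013 reaches Aug 23, 2013.
Aug 23, 2013 falls on a Friday, which is a business day, so no adjustment is needed.
With the 60-day extension, Aug 23, 2013 becomes Oct 22, 2013.
Oct 22, 2013 (Tuesday) is already a business day.
Final deadline: Oct 22, 2013.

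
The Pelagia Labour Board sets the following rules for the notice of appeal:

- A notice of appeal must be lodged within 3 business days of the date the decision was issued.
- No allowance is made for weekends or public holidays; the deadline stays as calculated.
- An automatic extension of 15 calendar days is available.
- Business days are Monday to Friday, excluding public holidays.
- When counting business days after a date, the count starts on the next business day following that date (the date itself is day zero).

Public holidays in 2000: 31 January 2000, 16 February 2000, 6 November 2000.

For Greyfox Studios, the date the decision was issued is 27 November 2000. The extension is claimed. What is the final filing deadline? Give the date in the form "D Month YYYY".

3 business days after 27 November 2000, excluding weekends and holidays, is 30 November 2000.
30 November 2000 is a Thursday; no weekend or holiday adjustment applies.
The 15-calendar-day extension moves the deadline from 30 November 2000 to 15 December 2000.
15 December 2000 is a Friday; no weekend or holiday adjustment applies.
The final due date is 15 December 2000.

15 December 2000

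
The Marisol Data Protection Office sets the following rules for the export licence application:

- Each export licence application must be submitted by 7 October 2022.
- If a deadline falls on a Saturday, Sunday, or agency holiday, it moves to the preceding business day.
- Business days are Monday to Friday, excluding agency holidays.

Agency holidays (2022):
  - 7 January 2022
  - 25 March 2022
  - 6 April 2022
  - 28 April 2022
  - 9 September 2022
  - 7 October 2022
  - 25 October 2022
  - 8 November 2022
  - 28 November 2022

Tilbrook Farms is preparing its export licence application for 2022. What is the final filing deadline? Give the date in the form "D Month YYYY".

The statutory due date is 7 October 2022.
7 October 2022 is a listed holiday, so it moves to the preceding business day, 6 October 2022 (Thursday).
So the filing is due 6 October 2022.

6 October 2022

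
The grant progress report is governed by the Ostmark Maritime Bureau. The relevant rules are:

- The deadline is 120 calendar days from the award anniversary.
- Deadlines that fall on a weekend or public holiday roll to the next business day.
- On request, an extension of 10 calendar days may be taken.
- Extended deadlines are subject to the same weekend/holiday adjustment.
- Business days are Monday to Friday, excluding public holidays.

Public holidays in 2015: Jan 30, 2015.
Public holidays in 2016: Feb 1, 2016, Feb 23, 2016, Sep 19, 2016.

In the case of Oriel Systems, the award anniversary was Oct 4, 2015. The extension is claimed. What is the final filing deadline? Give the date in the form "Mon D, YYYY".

Feb 12, 2016

Adding 120 calendar days to Oct 4, 2015 gives Feb 1, 2016.
Because Feb 1, 2016 is a listed holiday, the deadline becomes Feb 2, 2016 (Tuesday).
With the 10-day extension, Feb 2, 2016 becomes Feb 12, 2016.
Feb 12, 2016 (Friday) is already a business day.
So the filing is due Feb 12, 2016.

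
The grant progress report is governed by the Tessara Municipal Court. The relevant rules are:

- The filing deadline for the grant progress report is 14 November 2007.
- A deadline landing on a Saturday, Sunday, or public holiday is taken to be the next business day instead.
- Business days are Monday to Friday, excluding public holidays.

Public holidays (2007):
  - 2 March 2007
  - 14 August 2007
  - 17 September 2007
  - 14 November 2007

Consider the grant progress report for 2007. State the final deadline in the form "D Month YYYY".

The stated deadline is 14 November 2007.
Because 14 November 2007 is a listed holiday, the deadline becomes 15 November 2007 (Thursday).
Final deadline: 15 November 2007.

15 November 2007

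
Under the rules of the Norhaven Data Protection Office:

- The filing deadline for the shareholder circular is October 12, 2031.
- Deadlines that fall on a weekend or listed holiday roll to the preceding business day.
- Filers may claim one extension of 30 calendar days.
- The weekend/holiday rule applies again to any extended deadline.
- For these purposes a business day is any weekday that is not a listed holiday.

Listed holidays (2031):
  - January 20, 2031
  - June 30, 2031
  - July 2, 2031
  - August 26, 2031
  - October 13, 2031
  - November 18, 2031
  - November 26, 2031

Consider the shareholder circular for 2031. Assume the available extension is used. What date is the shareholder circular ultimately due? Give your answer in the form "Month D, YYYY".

The stated deadline is October 12, 2031.
Because October 12, 2031 is a Sunday, the deadline becomes October 10, 2031 (Friday).
Add the 30 calendar-day extension to October 10, 2031: November 9, 2031.
November 9, 2031 falls on a Sunday. Rolling to the preceding business day gives November 7, 2031, a Friday.
Deadline: November 7, 2031.

November 7, 2031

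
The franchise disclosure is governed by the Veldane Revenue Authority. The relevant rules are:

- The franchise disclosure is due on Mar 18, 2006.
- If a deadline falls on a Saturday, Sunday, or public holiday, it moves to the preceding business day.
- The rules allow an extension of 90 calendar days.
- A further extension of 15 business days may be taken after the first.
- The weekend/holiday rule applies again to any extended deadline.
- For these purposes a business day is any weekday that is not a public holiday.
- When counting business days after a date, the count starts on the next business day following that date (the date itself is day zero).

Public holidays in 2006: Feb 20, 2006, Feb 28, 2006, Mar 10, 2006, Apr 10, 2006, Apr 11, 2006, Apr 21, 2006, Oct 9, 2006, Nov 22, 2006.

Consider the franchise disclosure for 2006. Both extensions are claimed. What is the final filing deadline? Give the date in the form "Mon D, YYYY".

The stated deadline is Mar 18, 2006.
Mar 18, 2006 is a Saturday; the preceding business day is Mar 17, 2006 (Friday).
Applying the 90-calendar-day extension: Mar 17, 2006 + 90 days = Jun 15, 2006.
Jun 15, 2006 (Thursday) is already a business day.
Applying the 15-business-day extension: 15 business days after Jun 15, 2006 is Jul 6, 2006.
Jul 6, 2006 falls on a Thursday, which is a business day, so no adjustment is needed.
Deadline: Jul 6, 2006.

Jul 6, 2006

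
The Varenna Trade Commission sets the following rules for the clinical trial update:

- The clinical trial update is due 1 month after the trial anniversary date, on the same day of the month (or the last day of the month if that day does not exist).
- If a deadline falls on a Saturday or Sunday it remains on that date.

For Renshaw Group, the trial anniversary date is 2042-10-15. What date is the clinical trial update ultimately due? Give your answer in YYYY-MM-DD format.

1 month after 2042-10-15, on the same day of the month, is 2042-11-15.
2042-11-15 is a Saturday; no weekend or holiday adjustment applies.
Deadline: 2042-11-15.

2042-11-15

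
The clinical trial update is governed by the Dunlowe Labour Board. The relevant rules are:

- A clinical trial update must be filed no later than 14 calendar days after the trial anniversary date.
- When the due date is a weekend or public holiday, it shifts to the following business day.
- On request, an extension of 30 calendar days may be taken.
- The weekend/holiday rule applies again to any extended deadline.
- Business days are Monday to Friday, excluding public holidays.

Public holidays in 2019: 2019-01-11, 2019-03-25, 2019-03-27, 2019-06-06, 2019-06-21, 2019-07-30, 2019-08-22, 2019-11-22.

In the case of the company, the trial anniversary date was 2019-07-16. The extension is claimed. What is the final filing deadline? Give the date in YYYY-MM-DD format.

Adding 14 calendar days to 2019-07-16 gives 2019-07-30.
2019-07-30 is a listed holiday; the next business day is 2019-07-31 (Wednesday).
With the 30-day extension, 2019-07-31 becomes 2019-08-30.
2019-08-30 (Friday) is already a business day.
Deadline: 2019-08-30.

2019-08-30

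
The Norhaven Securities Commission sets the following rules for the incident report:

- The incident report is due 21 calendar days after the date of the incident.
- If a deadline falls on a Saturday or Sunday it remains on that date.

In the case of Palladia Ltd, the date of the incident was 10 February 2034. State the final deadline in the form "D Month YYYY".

21 calendar days after 10 February 2034 is 3 March 2034.
3 March 2034 falls on a Friday. The rules make no weekend/holiday allowance, so it remains 3 March 2034.
Final deadline: 3 March 2034.

3 March 2034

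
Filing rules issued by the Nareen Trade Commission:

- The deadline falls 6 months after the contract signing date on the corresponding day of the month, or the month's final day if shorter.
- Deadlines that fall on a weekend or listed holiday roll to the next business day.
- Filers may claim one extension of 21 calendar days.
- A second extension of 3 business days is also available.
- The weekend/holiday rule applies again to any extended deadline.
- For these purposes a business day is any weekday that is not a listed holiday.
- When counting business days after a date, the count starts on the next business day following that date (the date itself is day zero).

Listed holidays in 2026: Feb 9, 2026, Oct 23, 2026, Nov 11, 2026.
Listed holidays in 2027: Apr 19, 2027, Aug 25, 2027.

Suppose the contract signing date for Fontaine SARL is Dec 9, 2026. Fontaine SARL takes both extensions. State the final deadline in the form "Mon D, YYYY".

Jul 5, 2027

Moving 6 months forward from Dec 9, 2026 on the corresponding day gives Jun 9, 2027.
Jun 9, 2027 is a Wednesday and not a listed holiday, so it stands.
The 21-calendar-day extension moves the deadline from Jun 9, 2027 to Jun 30, 2027.
Jun 30, 2027 is a Wednesday and not a listed holiday, so it stands.
The 3-business-day extension runs from Jun 30, 2027 to Jul 5, 2027.
Jul 5, 2027 (Monday) is already a business day.
So the filing is due Jul 5, 2027.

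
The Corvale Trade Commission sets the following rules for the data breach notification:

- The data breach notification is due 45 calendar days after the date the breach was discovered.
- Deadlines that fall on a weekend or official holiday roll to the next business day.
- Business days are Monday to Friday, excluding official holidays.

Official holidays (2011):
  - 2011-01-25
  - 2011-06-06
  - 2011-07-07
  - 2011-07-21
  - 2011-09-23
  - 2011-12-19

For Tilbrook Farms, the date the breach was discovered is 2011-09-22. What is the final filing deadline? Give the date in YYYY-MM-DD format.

2011-11-07

45 calendar days after 2011-09-22 is 2011-11-06.
Because 2011-11-06 is a Sunday, the deadline becomes 2011-11-07 (Monday).
The final due date is 2011-11-07.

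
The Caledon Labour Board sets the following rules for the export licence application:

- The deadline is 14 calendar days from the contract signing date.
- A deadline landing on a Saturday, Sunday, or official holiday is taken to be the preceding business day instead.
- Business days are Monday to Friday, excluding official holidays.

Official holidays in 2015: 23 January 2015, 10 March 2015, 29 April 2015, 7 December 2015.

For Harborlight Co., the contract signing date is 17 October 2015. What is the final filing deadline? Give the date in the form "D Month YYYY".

30 October 2015

From 17 October 2015, 14 calendar days later is 31 October 2015.
Because 31 October 2015 is a Saturday, the deadline becomes 30 October 2015 (Friday).
The final due date is 30 October 2015.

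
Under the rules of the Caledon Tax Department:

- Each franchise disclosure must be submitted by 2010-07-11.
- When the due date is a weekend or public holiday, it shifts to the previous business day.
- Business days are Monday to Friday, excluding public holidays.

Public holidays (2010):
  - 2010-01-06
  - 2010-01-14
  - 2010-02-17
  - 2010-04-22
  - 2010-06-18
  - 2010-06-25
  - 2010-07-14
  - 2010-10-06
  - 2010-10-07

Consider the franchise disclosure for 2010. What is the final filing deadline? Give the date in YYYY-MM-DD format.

2010-07-09

The statutory due date is 2010-07-11.
2010-07-11 is a Sunday, so it moves to the preceding business day, 2010-07-09 (Friday).
So the filing is due 2010-07-09.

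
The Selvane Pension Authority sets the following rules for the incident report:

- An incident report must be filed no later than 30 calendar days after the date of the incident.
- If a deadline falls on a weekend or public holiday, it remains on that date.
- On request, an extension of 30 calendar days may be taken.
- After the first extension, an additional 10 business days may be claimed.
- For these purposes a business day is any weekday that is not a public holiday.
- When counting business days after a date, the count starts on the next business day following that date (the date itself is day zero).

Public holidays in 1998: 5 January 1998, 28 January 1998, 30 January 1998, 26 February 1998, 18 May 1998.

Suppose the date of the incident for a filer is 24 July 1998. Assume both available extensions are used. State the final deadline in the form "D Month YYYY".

From 24 July 1998, 30 calendar days later is 23 August 1998.
23 August 1998 falls on a Sunday. The rules make no weekend/holiday allowance, so it remains 23 August 1998.
The 30-calendar-day extension moves the deadline from 23 August 1998 to 22 September 1998.
No adjustment is made for weekends or holidays, so 22 September 1998 stands.
Counting 10 further business days from 22 September 1998 reaches 6 October 1998.
No adjustment is made for weekends or holidays, so 6 October 1998 stands.
So the filing is due 6 October 1998.

6 October 1998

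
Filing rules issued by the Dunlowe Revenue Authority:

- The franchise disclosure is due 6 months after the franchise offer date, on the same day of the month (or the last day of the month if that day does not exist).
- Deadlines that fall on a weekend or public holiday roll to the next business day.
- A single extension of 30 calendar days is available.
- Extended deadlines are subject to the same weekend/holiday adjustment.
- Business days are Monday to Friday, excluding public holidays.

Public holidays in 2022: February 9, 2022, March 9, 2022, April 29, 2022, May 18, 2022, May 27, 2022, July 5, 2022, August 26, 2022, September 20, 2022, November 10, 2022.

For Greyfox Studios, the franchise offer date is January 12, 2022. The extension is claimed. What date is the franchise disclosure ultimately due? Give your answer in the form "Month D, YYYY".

August 11, 2022

Moving 6 months forward from January 12, 2022 on the corresponding day gives July 12, 2022.
July 12, 2022 falls on a Tuesday, which is a business day, so no adjustment is needed.
The 30-calendar-day extension moves the deadline from July 12, 2022 to August 11, 2022.
August 11, 2022 falls on a Thursday, which is a business day, so no adjustment is needed.
Deadline: August 11, 2022.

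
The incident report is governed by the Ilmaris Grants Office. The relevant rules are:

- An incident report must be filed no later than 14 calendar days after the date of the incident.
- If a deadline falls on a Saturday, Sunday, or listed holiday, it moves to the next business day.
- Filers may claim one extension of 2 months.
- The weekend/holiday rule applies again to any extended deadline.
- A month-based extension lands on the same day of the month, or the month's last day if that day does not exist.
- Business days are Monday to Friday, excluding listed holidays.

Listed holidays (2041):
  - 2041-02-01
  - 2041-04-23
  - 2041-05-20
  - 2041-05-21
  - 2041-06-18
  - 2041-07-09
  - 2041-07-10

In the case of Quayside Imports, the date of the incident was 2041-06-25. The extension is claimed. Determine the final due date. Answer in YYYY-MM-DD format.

Trigger date 2041-06-25 + 14 calendar days = 2041-07-09.
2041-07-09 is a listed holiday, so it moves to the next business day, 2041-07-11 (Thursday).
The 2 months extension carries 2041-07-11 to 2041-09-11.
2041-09-11 is a Wednesday and not a listed holiday, so it stands.
Deadline: 2041-09-11.

2041-09-11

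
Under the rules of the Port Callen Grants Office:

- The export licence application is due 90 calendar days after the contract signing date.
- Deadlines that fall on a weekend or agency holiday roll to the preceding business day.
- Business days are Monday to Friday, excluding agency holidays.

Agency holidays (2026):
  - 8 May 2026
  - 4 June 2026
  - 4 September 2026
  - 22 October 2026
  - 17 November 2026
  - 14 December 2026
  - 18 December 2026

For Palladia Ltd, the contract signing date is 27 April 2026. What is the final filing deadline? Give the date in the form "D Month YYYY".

90 calendar days after 27 April 2026 is 26 July 2026.
26 July 2026 is a Sunday; the preceding business day is 24 July 2026 (Friday).
Deadline: 24 July 2026.

24 July 2026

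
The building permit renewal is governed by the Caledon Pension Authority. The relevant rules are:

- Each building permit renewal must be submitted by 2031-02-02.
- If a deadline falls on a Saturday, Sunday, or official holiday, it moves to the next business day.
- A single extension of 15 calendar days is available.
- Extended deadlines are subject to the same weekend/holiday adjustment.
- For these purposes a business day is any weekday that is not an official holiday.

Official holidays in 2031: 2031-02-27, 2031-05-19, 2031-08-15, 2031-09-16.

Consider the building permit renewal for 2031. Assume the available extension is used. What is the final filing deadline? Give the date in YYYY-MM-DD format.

Start from the fixed due date, 2031-02-02.
2031-02-02 is a Sunday; the next business day is 2031-02-03 (Monday).
Applying the 15-calendar-day extension: 2031-02-03 + 15 days = 2031-02-18.
2031-02-18 is a Tuesday and not a listed holiday, so it stands.
Deadline: 2031-02-18.

2031-02-18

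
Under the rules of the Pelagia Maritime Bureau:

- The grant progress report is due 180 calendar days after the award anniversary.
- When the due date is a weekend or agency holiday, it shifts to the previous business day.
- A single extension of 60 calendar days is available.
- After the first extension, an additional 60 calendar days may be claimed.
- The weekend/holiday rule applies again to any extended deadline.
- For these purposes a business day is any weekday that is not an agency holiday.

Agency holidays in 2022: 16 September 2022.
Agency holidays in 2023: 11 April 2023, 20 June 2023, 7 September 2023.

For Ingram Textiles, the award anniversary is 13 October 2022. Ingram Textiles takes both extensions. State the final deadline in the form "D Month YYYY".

8 August 2023

180 calendar days after 13 October 2022 is 11 April 2023.
11 April 2023 is a listed holiday; the preceding business day is 10 April 2023 (Monday).
With the 60-day extension, 10 April 2023 becomes 9 June 2023.
9 June 2023 (Friday) is already a business day.
The 60-calendar-day extension moves the deadline from 9 June 2023 to 8 August 2023.
8 August 2023 is a Tuesday and not a listed holiday, so it stands.
Final deadline: 8 August 2023.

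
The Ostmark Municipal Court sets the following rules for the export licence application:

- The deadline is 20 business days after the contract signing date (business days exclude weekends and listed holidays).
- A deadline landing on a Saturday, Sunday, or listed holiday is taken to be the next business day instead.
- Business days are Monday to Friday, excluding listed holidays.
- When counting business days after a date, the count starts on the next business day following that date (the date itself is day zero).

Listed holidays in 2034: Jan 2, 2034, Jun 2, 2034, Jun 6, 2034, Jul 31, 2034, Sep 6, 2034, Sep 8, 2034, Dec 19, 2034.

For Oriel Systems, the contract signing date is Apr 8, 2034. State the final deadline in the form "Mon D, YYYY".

Starting the day after Apr 8, 2034 and counting 20 business days lands on May 5, 2034.
May 5, 2034 is a Friday and not a listed holiday, so it stands.
The final due date is May 5, 2034.

May 5, 2034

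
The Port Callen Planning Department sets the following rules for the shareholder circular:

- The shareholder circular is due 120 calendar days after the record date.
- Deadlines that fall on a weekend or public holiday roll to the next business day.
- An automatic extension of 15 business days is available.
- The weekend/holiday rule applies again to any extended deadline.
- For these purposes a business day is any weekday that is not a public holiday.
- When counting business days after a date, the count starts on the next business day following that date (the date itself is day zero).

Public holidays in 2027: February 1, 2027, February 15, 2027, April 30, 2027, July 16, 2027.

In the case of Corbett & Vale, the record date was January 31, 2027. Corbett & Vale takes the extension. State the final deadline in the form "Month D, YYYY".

From January 31, 2027, 120 calendar days later is May 31, 2027.
May 31, 2027 falls on a Monday, which is a business day, so no adjustment is needed.
Counting 15 further business days from May 31, 2027 reaches June 21, 2027.
June 21, 2027 falls on a Monday, which is a business day, so no adjustment is needed.
The final due date is June 21, 2027.

June 21, 2027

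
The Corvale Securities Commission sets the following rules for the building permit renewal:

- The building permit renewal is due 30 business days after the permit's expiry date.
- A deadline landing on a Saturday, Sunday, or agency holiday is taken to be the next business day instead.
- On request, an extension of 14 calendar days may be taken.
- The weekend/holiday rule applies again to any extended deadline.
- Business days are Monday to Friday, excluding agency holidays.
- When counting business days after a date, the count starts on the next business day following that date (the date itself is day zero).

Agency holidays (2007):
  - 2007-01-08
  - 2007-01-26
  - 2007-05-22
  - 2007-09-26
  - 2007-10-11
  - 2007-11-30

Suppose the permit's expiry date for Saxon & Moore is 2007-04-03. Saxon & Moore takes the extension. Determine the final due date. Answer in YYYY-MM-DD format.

2007-05-29

Starting the day after 2007-04-03 and counting 30 business days lands on 2007-05-15.
Since 2007-05-15 is a Tuesday and not a holiday, the date is unchanged.
Add the 14 calendar-day extension to 2007-05-15: 2007-05-29.
2007-05-29 (Tuesday) is already a business day.
The final due date is 2007-05-29.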